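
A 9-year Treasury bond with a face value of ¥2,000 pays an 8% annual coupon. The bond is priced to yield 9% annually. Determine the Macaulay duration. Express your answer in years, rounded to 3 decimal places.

6.669 years

Periodic yield y = 0.09. Discount each cash flow and weight by its year:
  t   CF        PV=CF/(1+0.09)^t    t·PV
  1       160.00       146.7890       146.7890
  2       160.00       134.6688       269.3376
  3       160.00       123.5494       370.6481
  4       160.00       113.3480       453.3921
  5       160.00       103.9890       519.9451
  6       160.00        95.4028       572.4166
  7       160.00        87.5255       612.6784
  8       160.00        80.2986       642.3888
  9     2,160.00       994.5240     8,950.7160
  Σ                  1,880.0951    12,538.3118
Price P = Σ PV = 1,880.0951.
Macaulay duration = Σ(t·PV) / P = 12,538.3118 / 1,880.0951 = 6.66898 years.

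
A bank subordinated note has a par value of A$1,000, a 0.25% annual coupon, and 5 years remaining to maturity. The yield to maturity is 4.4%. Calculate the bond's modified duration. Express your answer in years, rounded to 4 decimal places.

4.7624 years

Periodic yield y = 0.044. First find Macaulay duration:
  t   CF        PV=CF/(1+0.044)^t    t·PV
  1         2.50         2.3946         2.3946
  2         2.50         2.2937         4.5874
  3         2.50         2.1970         6.5911
  4         2.50         2.1044         8.4178
  5     1,002.50       808.3173     4,041.5866
  Σ                    817.3072     4,063.5776
P = 817.3072; Macaulay duration = 4,063.5776 / 817.3072 = 4.97191 years.
Modified duration = D_Mac / (1 + y) = 4.97191 / 1.044 = 4.76237 years.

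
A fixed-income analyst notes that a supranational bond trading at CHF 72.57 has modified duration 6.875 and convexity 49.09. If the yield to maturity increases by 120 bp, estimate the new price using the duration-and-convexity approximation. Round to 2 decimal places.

Duration effect: -D_mod·Δy = -6.875 × (+0.012) = -0.082500
Convexity effect: ½·C·(Δy)² = 0.5 × 49.09 × (0.012)² = +0.00353448
ΔP/P ≈ -0.082500 + 0.00353448 = -0.07896552
New price ≈ 72.57 × (1 - 0.07896552) = 66.8394722136.

CHF 66.84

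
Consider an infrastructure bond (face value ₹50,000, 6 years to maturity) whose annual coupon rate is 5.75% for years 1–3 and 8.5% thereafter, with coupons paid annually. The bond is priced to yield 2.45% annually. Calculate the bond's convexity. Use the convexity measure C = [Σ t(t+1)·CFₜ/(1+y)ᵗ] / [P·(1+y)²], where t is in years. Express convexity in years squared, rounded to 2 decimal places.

33.62

With y = 0.0245:
  t   CF        PV=CF/(1+0.0245)^t    t·PV        t(t+1)·PV
  1     2,875.00     2,806.2469     2,806.2469       5,612.4939
  2     2,875.00     2,739.1381     5,478.2761      16,434.8284
  3     2,875.00     2,673.6340     8,020.9021      32,083.6084
  4     4,250.00     3,857.8122    15,431.2487      77,156.2435
  5     4,250.00     3,765.5560    18,827.7802     112,966.6815
  6    54,250.00    46,916.7550   281,500.5298   1,970,503.7083
  Σ                 62,759.1422   332,064.9839   2,214,757.5639
P = 62,759.1422.
Convexity = Σ t(t+1)·PV / [P·(1+y)²] = 2,214,757.5639 / (62,759.1422 × 1.049600) = 33.62213.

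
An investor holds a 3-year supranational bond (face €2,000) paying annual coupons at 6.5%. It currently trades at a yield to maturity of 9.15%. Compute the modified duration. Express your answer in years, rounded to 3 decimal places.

Periodic yield y = 0.0915. First find Macaulay duration:
  t   CF        PV=CF/(1+0.0915)^t    t·PV
  1       130.00       119.1022       119.1022
  2       130.00       109.1179       218.2357
  3     2,130.00     1,637.9792     4,913.9376
  Σ                  1,866.1992     5,251.2755
P = 1,866.1992; Macaulay duration = 5,251.2755 / 1,866.1992 = 2.81389 years.
Modified duration = D_Mac / (1 + y) = 2.81389 / 1.0915 = 2.57800 years.

2.578 years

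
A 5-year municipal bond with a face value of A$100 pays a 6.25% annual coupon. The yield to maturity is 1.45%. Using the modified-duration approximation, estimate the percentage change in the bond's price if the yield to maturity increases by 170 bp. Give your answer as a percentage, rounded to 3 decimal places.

Periodic yield y = 0.0145. Modified duration first:
  t   CF        PV=CF/(1+0.0145)^t    t·PV
  1         6.25         6.1607         6.1607
  2         6.25         6.0726        12.1452
  3         6.25         5.9858        17.9575
  4         6.25         5.9003        23.6011
  5       106.25        98.8709       494.3547
  Σ                    122.9903       554.2192
P = 122.9903; D_Mac = 4.50620 yrs; D_mod = 4.50620/(1+0.0145) = 4.44180 yrs.
ΔP/P ≈ -D_mod · Δy = -4.44180 × (+0.017) = -0.075511 = -7.5511%.

-7.551%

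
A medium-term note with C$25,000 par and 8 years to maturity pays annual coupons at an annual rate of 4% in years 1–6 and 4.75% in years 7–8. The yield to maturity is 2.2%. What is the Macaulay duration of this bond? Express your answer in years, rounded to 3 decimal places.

7.076 years

Periodic yield y = 0.022. Discount each cash flow and weight by its year:
  t   CF        PV=CF/(1+0.022)^t    t·PV
  1     1,000.00       978.4736       978.4736
  2     1,000.00       957.4105     1,914.8211
  3     1,000.00       936.8009     2,810.4028
  4     1,000.00       916.6350     3,666.5398
  5     1,000.00       896.9031     4,484.5155
  6     1,000.00       877.5960     5,265.5759
  7     1,187.50     1,019.7116     7,137.9810
  8    26,187.50    22,003.2521   176,026.0165
  Σ                 28,586.7827   202,284.3261
Price P = Σ PV = 28,586.7827.
Macaulay duration = Σ(t·PV) / P = 202,284.3261 / 28,586.7827 = 7.07615 years.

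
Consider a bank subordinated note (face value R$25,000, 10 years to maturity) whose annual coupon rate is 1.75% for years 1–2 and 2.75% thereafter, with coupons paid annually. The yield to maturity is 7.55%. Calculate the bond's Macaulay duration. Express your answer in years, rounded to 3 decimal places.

8.765 years

Periodic yield y = 0.0755. Discount each cash flow and weight by its year:
  t   CF        PV=CF/(1+0.0755)^t    t·PV
  1       437.50       406.7875       406.7875
  2       437.50       378.2311       756.4622
  3       687.50       552.6389     1,657.9167
  4       687.50       513.8437     2,055.3748
  5       687.50       477.7719     2,388.8596
  6       687.50       444.2324     2,665.3943
  7       687.50       413.0473     2,891.3312
  8       687.50       384.0514     3,072.4114
  9       687.50       357.0911     3,213.8195
  10   25,687.50    12,405.5977   124,055.9766
  Σ                 16,333.2930   143,164.3339
Price P = Σ PV = 16,333.2930.
Macaulay duration = Σ(t·PV) / P = 143,164.3339 / 16,333.2930 = 8.76518 years.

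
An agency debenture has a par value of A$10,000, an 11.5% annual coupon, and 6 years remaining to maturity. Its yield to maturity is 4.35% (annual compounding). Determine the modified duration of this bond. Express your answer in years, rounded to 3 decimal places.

4.656 years

Periodic yield y = 0.0435. First find Macaulay duration:
  t   CF        PV=CF/(1+0.0435)^t    t·PV
  1     1,150.00     1,102.0604     1,102.0604
  2     1,150.00     1,056.1192     2,112.2384
  3     1,150.00     1,012.0931     3,036.2794
  4     1,150.00       969.9024     3,879.6095
  5     1,150.00       929.4704     4,647.3521
  6    11,150.00     8,636.1494    51,816.8964
  Σ                 13,705.7949    66,594.4362
P = 13,705.7949; Macaulay duration = 66,594.4362 / 13,705.7949 = 4.85885 years.
Modified duration = D_Mac / (1 + y) = 4.85885 / 1.0435 = 4.65630 years.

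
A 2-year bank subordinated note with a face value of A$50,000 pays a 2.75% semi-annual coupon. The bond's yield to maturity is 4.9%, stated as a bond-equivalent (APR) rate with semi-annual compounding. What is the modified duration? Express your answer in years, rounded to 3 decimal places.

1.912 years

Periodic yield y = 0.0245. First find Macaulay duration:
  t   CF        PV=CF/(1+0.0245)^t    t·PV
  1       687.50       671.0591       671.0591
  2       687.50       655.0113     1,310.0226
  3       687.50       639.3473     1,918.0418
  4    50,687.50    46,010.0834   184,040.3337
  Σ                 47,975.5010   187,939.4571
P = 47,975.5010; Macaulay duration = 187,939.4571 / 47,975.5010 = 3.91740 half-year periods = 1.95870 years.
Modified duration = D_Mac / (1 + y) = 1.95870 / 1.0245 = 1.91186 years.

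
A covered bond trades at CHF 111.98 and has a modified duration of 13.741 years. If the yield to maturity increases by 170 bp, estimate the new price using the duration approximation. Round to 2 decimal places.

Duration approximation: ΔP/P ≈ -D_mod · Δy = -13.741 × (+0.017) = -0.233597.
New price ≈ 111.98 × (1 - 0.233597) = 85.82180794.

CHF 85.82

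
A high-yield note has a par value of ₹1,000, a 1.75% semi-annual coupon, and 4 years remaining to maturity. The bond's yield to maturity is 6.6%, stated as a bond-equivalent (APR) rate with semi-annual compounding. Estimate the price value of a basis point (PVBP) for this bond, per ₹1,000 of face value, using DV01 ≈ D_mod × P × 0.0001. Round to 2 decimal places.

₹0.31

Periodic yield y = 0.033.
  t   CF        PV=CF/(1+0.033)^t    t·PV
  1         8.75         8.4705         8.4705
  2         8.75         8.1999        16.3998
  3         8.75         7.9379        23.8138
  4         8.75         7.6843        30.7374
  5         8.75         7.4389        37.1943
  6         8.75         7.2012        43.2073
  7         8.75         6.9712        48.7982
  8     1,008.75       778.0025     6,224.0198
  Σ                    831.9063     6,432.6410
P = 831.9063; D_Mac = 7.73241 half-year periods = 3.86621 yrs; D_mod = 3.74270 yrs.
DV01 ≈ 3.74270 × 831.9063 × 0.0001 = 0.311357.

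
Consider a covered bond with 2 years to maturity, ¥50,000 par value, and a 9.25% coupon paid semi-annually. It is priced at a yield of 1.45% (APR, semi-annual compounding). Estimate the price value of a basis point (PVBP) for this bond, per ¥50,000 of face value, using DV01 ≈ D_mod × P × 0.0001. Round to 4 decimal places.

¥10.7686

Periodic yield y = 0.00725.
  t   CF        PV=CF/(1+0.00725)^t    t·PV
  1     2,312.50     2,295.8551     2,295.8551
  2     2,312.50     2,279.3299     4,558.6598
  3     2,312.50     2,262.9237     6,788.7711
  4    52,312.50    50,822.5406   203,290.1622
  Σ                 57,660.6492   216,933.4482
P = 57,660.6492; D_Mac = 3.76224 half-year periods = 1.88112 yrs; D_mod = 1.86758 yrs.
DV01 ≈ 1.86758 × 57,660.6492 × 0.0001 = 10.768600.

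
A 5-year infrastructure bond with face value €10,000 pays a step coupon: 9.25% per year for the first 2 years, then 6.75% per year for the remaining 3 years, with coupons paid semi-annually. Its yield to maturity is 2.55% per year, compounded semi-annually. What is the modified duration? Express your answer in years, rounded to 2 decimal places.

Periodic yield y = 0.01275. First find Macaulay duration:
  t   CF        PV=CF/(1+0.01275)^t    t·PV
  1       462.50       456.6774       456.6774
  2       462.50       450.9280       901.8561
  3       462.50       445.2511     1,335.7532
  4       462.50       439.6456     1,758.5824
  5       337.50       316.7835     1,583.9174
  6       337.50       312.7953     1,876.7720
  7       337.50       308.8574     2,162.0018
  8       337.50       304.9690     2,439.7524
  9       337.50       301.1296     2,710.1668
  10   10,337.50     9,107.3705    91,073.7049
  Σ                 12,444.4075   106,299.1843
P = 12,444.4075; Macaulay duration = 106,299.1843 / 12,444.4075 = 8.54192 half-year periods = 4.27096 years.
Modified duration = D_Mac / (1 + y) = 4.27096 / 1.01275 = 4.21719 years.

4.22 years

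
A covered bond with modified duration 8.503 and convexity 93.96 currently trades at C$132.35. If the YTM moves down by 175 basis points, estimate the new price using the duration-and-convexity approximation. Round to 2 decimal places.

C$153.95

Duration effect: -D_mod·Δy = -8.503 × (-0.0175) = +0.1488025
Convexity effect: ½·C·(Δy)² = 0.5 × 93.96 × (-0.0175)² = +0.014387625
ΔP/P ≈ +0.1488025 + 0.014387625 = +0.163190125
New price ≈ 132.35 × (1 + 0.163190125) = 153.94821304375.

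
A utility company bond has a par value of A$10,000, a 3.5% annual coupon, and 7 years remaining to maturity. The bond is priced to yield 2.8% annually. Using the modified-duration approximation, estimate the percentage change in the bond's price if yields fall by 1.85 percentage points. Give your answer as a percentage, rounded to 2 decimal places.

+11.42%

Periodic yield y = 0.028. Modified duration first:
  t   CF        PV=CF/(1+0.028)^t    t·PV
  1       350.00       340.4669       340.4669
  2       350.00       331.1935       662.3870
  3       350.00       322.1727       966.5180
  4       350.00       313.3975     1,253.5902
  5       350.00       304.8614     1,524.3071
  6       350.00       296.5578     1,779.3468
  7    10,350.00     8,530.7762    59,715.4332
  Σ                 10,439.4260    66,242.0493
P = 10,439.4260; D_Mac = 6.34537 yrs; D_mod = 6.34537/(1+0.028) = 6.17254 yrs.
ΔP/P ≈ -D_mod · Δy = -6.17254 × (-0.0185) = +0.114192 = +11.4192%.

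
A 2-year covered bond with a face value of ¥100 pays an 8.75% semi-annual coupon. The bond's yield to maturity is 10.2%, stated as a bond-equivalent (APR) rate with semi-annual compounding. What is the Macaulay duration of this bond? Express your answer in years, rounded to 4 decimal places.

1.8759 years

Periodic yield y = 0.051. Discount each cash flow and weight by its period:
  t   CF        PV=CF/(1+0.051)^t    t·PV
  1        4.375         4.1627         4.1627
  2        4.375         3.9607         7.9214
  3        4.375         3.7685        11.3055
  4      104.375        85.5432       342.1729
  Σ                     97.4351       365.5626
Price P = Σ PV = 97.4351.
Macaulay duration = Σ(t·PV) / P = 365.5626 / 97.4351 = 3.75186 half-year periods.
In years: 3.75186 / 2 = 1.87593 years.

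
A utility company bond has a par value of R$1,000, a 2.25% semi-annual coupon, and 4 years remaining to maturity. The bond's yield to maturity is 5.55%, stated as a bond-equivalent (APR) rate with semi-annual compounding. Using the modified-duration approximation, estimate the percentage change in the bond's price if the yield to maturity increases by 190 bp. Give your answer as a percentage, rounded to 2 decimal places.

Periodic yield y = 0.02775. Modified duration first:
  t   CF        PV=CF/(1+0.02775)^t    t·PV
  1        11.25        10.9462        10.9462
  2        11.25        10.6507        21.3014
  3        11.25        10.3631        31.0893
  4        11.25        10.0833        40.3332
  5        11.25         9.8110        49.0552
  6        11.25         9.5461        57.2768
  7        11.25         9.2884        65.0187
  8     1,011.25       812.3789     6,499.0314
  Σ                    883.0678     6,774.0523
P = 883.0678; D_Mac = 7.67104 half-year periods = 3.83552 yrs; D_mod = 3.83552/(1+0.02775) = 3.73196 yrs.
ΔP/P ≈ -D_mod · Δy = -3.73196 × (+0.019) = -0.070907 = -7.0907%.

-7.09%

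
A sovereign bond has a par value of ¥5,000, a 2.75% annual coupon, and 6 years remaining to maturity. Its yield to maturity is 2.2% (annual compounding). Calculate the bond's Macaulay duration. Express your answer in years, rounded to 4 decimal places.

Periodic yield y = 0.022. Discount each cash flow and weight by its year:
  t   CF        PV=CF/(1+0.022)^t    t·PV
  1       137.50       134.5401       134.5401
  2       137.50       131.6440       263.2879
  3       137.50       128.8101       386.4304
  4       137.50       126.0373       504.1492
  5       137.50       123.3242       616.6209
  6     5,137.50     4,508.6493    27,051.8961
  Σ                  5,153.0050    28,956.9246
Price P = Σ PV = 5,153.0050.
Macaulay duration = Σ(t·PV) / P = 28,956.9246 / 5,153.0050 = 5.61942 years.

5.6194 years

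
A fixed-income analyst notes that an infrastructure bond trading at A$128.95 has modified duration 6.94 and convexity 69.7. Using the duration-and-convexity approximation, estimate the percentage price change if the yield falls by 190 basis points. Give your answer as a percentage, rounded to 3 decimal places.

Duration effect: -D_mod·Δy = -6.94 × (-0.019) = +0.131860
Convexity effect: ½·C·(Δy)² = 0.5 × 69.7 × (-0.019)² = +0.01258085
ΔP/P ≈ +0.131860 + 0.01258085 = +0.14444085
= +14.444085%.

+14.444%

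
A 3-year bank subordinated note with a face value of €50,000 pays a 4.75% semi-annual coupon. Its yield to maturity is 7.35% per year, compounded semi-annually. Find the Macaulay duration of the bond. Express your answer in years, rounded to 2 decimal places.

2.82 years

Periodic yield y = 0.03675. Discount each cash flow and weight by its period:
  t   CF        PV=CF/(1+0.03675)^t    t·PV
  1     1,187.50     1,145.4063     1,145.4063
  2     1,187.50     1,104.8047     2,209.6095
  3     1,187.50     1,065.6424     3,196.9272
  4     1,187.50     1,027.8682     4,111.4729
  5     1,187.50       991.4331     4,957.1653
  6    51,187.50    41,221.1074   247,326.6444
  Σ                 46,556.2621   262,947.2256
Price P = Σ PV = 46,556.2621.
Macaulay duration = Σ(t·PV) / P = 262,947.2256 / 46,556.2621 = 5.64795 half-year periods.
In years: 5.64795 / 2 = 2.82397 years.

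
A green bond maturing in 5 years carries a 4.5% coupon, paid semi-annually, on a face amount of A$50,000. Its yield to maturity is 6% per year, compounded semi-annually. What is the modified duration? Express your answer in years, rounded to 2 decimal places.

4.38 years

Periodic yield y = 0.03. First find Macaulay duration:
  t   CF        PV=CF/(1+0.03)^t    t·PV
  1     1,125.00     1,092.2330     1,092.2330
  2     1,125.00     1,060.4204     2,120.8408
  3     1,125.00     1,029.5344     3,088.6031
  4     1,125.00       999.5479     3,998.1917
  5     1,125.00       970.4349     4,852.1744
  6     1,125.00       942.1698     5,653.0187
  7     1,125.00       914.7280     6,403.0957
  8     1,125.00       888.0854     7,104.6831
  9     1,125.00       862.2188     7,759.9694
  10   51,125.00    38,041.8014   380,418.0140
  Σ                 46,801.1739   422,490.8239
P = 46,801.1739; Macaulay duration = 422,490.8239 / 46,801.1739 = 9.02736 half-year periods = 4.51368 years.
Modified duration = D_Mac / (1 + y) = 4.51368 / 1.03 = 4.38221 years.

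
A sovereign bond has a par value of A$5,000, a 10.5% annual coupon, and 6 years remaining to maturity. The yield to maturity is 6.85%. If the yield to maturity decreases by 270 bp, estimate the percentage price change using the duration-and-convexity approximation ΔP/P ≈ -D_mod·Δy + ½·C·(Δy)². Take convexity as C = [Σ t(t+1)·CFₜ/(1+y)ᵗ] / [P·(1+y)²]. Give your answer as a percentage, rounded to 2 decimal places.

+13.25%

With y = 0.0685:
  t   CF        PV=CF/(1+0.0685)^t    t·PV        t(t+1)·PV
  1       525.00       491.3430       491.3430         982.6860
  2       525.00       459.8437       919.6874       2,759.0623
  3       525.00       430.3638     1,291.0914       5,164.3655
  4       525.00       402.7738     1,611.0951       8,055.4757
  5       525.00       376.9525     1,884.7627      11,308.5761
  6     5,525.00     3,712.6595    22,275.9571     155,931.7000
  Σ                  5,873.9364    28,473.9368     184,201.8656
P = 5,873.9364; D_Mac = 4.84751 yrs; D_mod = 4.53674 yrs; C = 27.46729.
Duration effect: -4.53674 × (-0.027) = +0.122492
Convexity effect: 0.5 × 27.46729 × (-0.027)² = +0.0100118
ΔP/P ≈ +0.122492 + 0.0100118 = +0.132504 = +13.2504%.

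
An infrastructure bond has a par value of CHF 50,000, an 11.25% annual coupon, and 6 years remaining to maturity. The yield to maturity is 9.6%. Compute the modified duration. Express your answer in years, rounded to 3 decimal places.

4.308 years

Periodic yield y = 0.096. First find Macaulay duration:
  t   CF        PV=CF/(1+0.096)^t    t·PV
  1     5,625.00     5,132.2993     5,132.2993
  2     5,625.00     4,682.7548     9,365.5096
  3     5,625.00     4,272.5865    12,817.7595
  4     5,625.00     3,898.3454    15,593.3814
  5     5,625.00     3,556.8844    17,784.4222
  6    55,625.00    32,092.7327   192,556.3963
  Σ                 53,635.6031   253,249.7683
P = 53,635.6031; Macaulay duration = 253,249.7683 / 53,635.6031 = 4.72167 years.
Modified duration = D_Mac / (1 + y) = 4.72167 / 1.096 = 4.30810 years.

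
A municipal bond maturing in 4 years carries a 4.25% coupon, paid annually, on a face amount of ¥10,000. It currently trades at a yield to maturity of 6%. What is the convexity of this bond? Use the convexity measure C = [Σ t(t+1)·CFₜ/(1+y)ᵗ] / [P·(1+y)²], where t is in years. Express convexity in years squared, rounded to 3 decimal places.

16.344

With y = 0.06:
  t   CF        PV=CF/(1+0.06)^t    t·PV        t(t+1)·PV
  1       425.00       400.9434       400.9434         801.8868
  2       425.00       378.2485       756.4970       2,269.4909
  3       425.00       356.8382     1,070.5146       4,282.0583
  4    10,425.00     8,257.5764    33,030.3058     165,151.5288
  Σ                  9,393.6065    35,258.2607     172,504.9648
P = 9,393.6065.
Convexity = Σ t(t+1)·PV / [P·(1+y)²] = 172,504.9648 / (9,393.6065 × 1.123600) = 16.34397.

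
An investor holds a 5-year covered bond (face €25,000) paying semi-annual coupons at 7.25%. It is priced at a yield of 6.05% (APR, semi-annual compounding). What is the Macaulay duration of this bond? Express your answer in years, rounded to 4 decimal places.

4.3029 years

Periodic yield y = 0.03025. Discount each cash flow and weight by its period:
  t   CF        PV=CF/(1+0.03025)^t    t·PV
  1       906.25       879.6409       879.6409
  2       906.25       853.8130     1,707.6260
  3       906.25       828.7435     2,486.2306
  4       906.25       804.4101     3,217.6405
  5       906.25       780.7912     3,903.9559
  6       906.25       757.8657     4,547.1945
  7       906.25       735.6134     5,149.2941
  8       906.25       714.0145     5,712.1160
  9       906.25       693.0497     6,237.4477
  10   25,906.25    19,229.9573   192,299.5732
  Σ                 26,277.8995   226,140.7195
Price P = Σ PV = 26,277.8995.
Macaulay duration = Σ(t·PV) / P = 226,140.7195 / 26,277.8995 = 8.60574 half-year periods.
In years: 8.60574 / 2 = 4.30287 years.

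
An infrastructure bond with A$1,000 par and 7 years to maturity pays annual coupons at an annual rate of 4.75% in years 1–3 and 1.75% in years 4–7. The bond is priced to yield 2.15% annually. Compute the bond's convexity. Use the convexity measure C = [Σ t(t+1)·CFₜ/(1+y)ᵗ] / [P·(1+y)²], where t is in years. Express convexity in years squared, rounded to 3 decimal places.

46.482

With y = 0.0215:
  t   CF        PV=CF/(1+0.0215)^t    t·PV        t(t+1)·PV
  1        47.50        46.5002        46.5002          93.0005
  2        47.50        45.5215        91.0431         273.1292
  3        47.50        44.5634       133.6903         534.7610
  4        17.50        16.0725        64.2902         321.4508
  5        17.50        15.7343        78.6713         472.0277
  6        17.50        15.4031        92.4185         646.9297
  7     1,017.50       876.7299     6,137.1093      49,096.8748
  Σ                  1,060.5250     6,643.7229      51,438.1737
P = 1,060.5250.
Convexity = Σ t(t+1)·PV / [P·(1+y)²] = 51,438.1737 / (1,060.5250 × 1.043462) = 46.48233.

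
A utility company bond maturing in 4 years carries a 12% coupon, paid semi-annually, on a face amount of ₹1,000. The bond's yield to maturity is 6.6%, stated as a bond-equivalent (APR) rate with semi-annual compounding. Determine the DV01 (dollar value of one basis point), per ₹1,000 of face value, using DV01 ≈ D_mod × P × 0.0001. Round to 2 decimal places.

Periodic yield y = 0.033.
  t   CF        PV=CF/(1+0.033)^t    t·PV
  1        60.00        58.0833        58.0833
  2        60.00        56.2277       112.4555
  3        60.00        54.4315       163.2945
  4        60.00        52.6926       210.7706
  5        60.00        51.0093       255.0467
  6        60.00        49.3798       296.2788
  7        60.00        47.8023       334.6163
  8     1,060.00       817.5292     6,540.2339
  Σ                  1,187.1558     7,970.7794
P = 1,187.1558; D_Mac = 6.71418 half-year periods = 3.35709 yrs; D_mod = 3.24985 yrs.
DV01 ≈ 3.24985 × 1,187.1558 × 0.0001 = 0.385807.

₹0.39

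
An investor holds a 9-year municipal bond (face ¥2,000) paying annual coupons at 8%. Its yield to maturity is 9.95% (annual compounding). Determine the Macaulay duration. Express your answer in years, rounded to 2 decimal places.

Periodic yield y = 0.0995. Discount each cash flow and weight by its year:
  t   CF        PV=CF/(1+0.0995)^t    t·PV
  1       160.00       145.5207       145.5207
  2       160.00       132.3517       264.7034
  3       160.00       120.3744       361.1233
  4       160.00       109.4811       437.9243
  5       160.00        99.5735       497.8675
  6       160.00        90.5625       543.3752
  7       160.00        82.3670       576.5691
  8       160.00        74.9132       599.3053
  9     2,160.00       919.8069     8,278.2618
  Σ                  1,774.9510    11,704.6507
Price P = Σ PV = 1,774.9510.
Macaulay duration = Σ(t·PV) / P = 11,704.6507 / 1,774.9510 = 6.59435 years.

6.59 years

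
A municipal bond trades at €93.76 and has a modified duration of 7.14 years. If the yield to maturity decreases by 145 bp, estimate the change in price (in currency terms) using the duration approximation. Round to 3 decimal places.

+€9.707

Duration approximation: ΔP/P ≈ -D_mod · Δy = -7.14 × (-0.0145) = +0.103530.
ΔP ≈ 93.76 × (+0.103530) = +9.7069728.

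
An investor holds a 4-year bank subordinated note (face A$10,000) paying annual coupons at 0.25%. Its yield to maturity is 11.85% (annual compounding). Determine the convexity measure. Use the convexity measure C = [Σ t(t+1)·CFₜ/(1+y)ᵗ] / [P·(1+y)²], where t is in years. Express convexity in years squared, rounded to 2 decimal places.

15.88

With y = 0.1185:
  t   CF        PV=CF/(1+0.1185)^t    t·PV        t(t+1)·PV
  1        25.00        22.3514        22.3514          44.7027
  2        25.00        19.9833        39.9667         119.9000
  3        25.00        17.8662        53.5986         214.3943
  4    10,025.00     6,405.3140    25,621.2562     128,106.2809
  Σ                  6,465.5149    25,737.1728     128,485.2780
P = 6,465.5149.
Convexity = Σ t(t+1)·PV / [P·(1+y)²] = 128,485.2780 / (6,465.5149 × 1.251042) = 15.88467.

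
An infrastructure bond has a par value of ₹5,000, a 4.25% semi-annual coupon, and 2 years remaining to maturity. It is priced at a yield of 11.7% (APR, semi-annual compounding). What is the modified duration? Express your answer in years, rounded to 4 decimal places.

Periodic yield y = 0.0585. First find Macaulay duration:
  t   CF        PV=CF/(1+0.0585)^t    t·PV
  1       106.25       100.3779       100.3779
  2       106.25        94.8303       189.6606
  3       106.25        89.5893       268.7680
  4     5,106.25     4,067.6036    16,270.4145
  Σ                  4,352.4012    16,829.2210
P = 4,352.4012; Macaulay duration = 16,829.2210 / 4,352.4012 = 3.86665 half-year periods = 1.93333 years.
Modified duration = D_Mac / (1 + y) = 1.93333 / 1.0585 = 1.82648 years.

1.8265 years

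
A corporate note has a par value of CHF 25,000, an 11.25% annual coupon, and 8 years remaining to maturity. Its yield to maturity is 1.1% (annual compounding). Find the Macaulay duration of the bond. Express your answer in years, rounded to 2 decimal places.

Periodic yield y = 0.011. Discount each cash flow and weight by its year:
  t   CF        PV=CF/(1+0.011)^t    t·PV
  1     2,812.50     2,781.8991     2,781.8991
  2     2,812.50     2,751.6312     5,503.2623
  3     2,812.50     2,721.6925     8,165.0776
  4     2,812.50     2,692.0797    10,768.3187
  5     2,812.50     2,662.7890    13,313.9450
  6     2,812.50     2,633.8170    15,802.9020
  7     2,812.50     2,605.1602    18,236.1217
  8    27,812.50    25,481.8399   203,854.7196
  Σ                 44,330.9087   278,426.2461
Price P = Σ PV = 44,330.9087.
Macaulay duration = Σ(t·PV) / P = 278,426.2461 / 44,330.9087 = 6.28063 years.

6.28 years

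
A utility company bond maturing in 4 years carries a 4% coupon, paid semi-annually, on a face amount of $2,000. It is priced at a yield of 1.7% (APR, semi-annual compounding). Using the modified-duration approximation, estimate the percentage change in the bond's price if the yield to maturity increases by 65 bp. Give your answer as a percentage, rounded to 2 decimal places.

Periodic yield y = 0.0085. Modified duration first:
  t   CF        PV=CF/(1+0.0085)^t    t·PV
  1        40.00        39.6629        39.6629
  2        40.00        39.3286        78.6571
  3        40.00        38.9971       116.9913
  4        40.00        38.6684       154.6737
  5        40.00        38.3425       191.7125
  6        40.00        38.0193       228.1160
  7        40.00        37.6989       263.8923
  8     2,040.00     1,906.4391    15,251.5132
  Σ                  2,177.1568    16,325.2190
P = 2,177.1568; D_Mac = 7.49841 half-year periods = 3.74921 yrs; D_mod = 3.74921/(1+0.0085) = 3.71761 yrs.
ΔP/P ≈ -D_mod · Δy = -3.71761 × (+0.0065) = -0.024164 = -2.4164%.

-2.42%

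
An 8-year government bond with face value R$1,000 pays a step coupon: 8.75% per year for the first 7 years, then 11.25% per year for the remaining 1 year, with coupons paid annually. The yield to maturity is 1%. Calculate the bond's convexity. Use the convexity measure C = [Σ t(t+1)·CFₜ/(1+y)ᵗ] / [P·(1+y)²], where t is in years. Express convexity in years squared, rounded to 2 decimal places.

53.31

With y = 0.01:
  t   CF        PV=CF/(1+0.01)^t    t·PV        t(t+1)·PV
  1        87.50        86.6337        86.6337         173.2673
  2        87.50        85.7759       171.5518         514.6554
  3        87.50        84.9266       254.7799       1,019.1197
  4        87.50        84.0858       336.3431       1,681.7156
  5        87.50        83.2532       416.2662       2,497.5974
  6        87.50        82.4290       494.5737       3,462.0162
  7        87.50        81.6128       571.2898       4,570.3185
  8     1,112.50     1,027.3751     8,219.0007      73,971.0061
  Σ                  1,616.0921    10,550.4390      87,889.6963
P = 1,616.0921.
Convexity = Σ t(t+1)·PV / [P·(1+y)²] = 87,889.6963 / (1,616.0921 × 1.020100) = 53.31251.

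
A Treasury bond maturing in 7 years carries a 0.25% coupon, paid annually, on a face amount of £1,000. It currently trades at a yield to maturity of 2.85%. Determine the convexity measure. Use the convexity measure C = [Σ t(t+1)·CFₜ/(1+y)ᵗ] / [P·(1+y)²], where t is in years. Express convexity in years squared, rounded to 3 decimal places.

52.356

With y = 0.0285:
  t   CF        PV=CF/(1+0.0285)^t    t·PV        t(t+1)·PV
  1         2.50         2.4307         2.4307           4.8614
  2         2.50         2.3634         4.7267          14.1802
  3         2.50         2.2979         6.8936          27.5745
  4         2.50         2.2342         8.9368          44.6841
  5         2.50         2.1723        10.8615          65.1688
  6         2.50         2.1121        12.6726          88.7082
  7     1,002.50       823.4824     5,764.3766      46,115.0131
  Σ                    837.0929     5,810.8986      46,360.1903
P = 837.0929.
Convexity = Σ t(t+1)·PV / [P·(1+y)²] = 46,360.1903 / (837.0929 × 1.057812) = 52.35558.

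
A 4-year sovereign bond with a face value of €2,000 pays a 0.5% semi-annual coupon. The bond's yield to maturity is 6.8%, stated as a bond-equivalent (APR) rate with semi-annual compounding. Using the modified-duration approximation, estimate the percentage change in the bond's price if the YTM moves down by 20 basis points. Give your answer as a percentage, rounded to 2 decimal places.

+0.77%

Periodic yield y = 0.034. Modified duration first:
  t   CF        PV=CF/(1+0.034)^t    t·PV
  1         5.00         4.8356         4.8356
  2         5.00         4.6766         9.3532
  3         5.00         4.5228        13.5684
  4         5.00         4.3741        17.4964
  5         5.00         4.2303        21.1513
  6         5.00         4.0912        24.5470
  7         5.00         3.9566        27.6965
  8     2,005.00     1,534.4406    12,275.5244
  Σ                  1,565.1277    12,394.1727
P = 1,565.1277; D_Mac = 7.91895 half-year periods = 3.95948 yrs; D_mod = 3.95948/(1+0.034) = 3.82928 yrs.
ΔP/P ≈ -D_mod · Δy = -3.82928 × (-0.002) = +0.007659 = +0.7659%.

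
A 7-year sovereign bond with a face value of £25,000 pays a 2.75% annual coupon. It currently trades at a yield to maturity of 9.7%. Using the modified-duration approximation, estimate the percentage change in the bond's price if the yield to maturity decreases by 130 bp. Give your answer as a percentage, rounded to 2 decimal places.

Periodic yield y = 0.097. Modified duration first:
  t   CF        PV=CF/(1+0.097)^t    t·PV
  1       687.50       626.7092       626.7092
  2       687.50       571.2937     1,142.5874
  3       687.50       520.7782     1,562.3347
  4       687.50       474.7295     1,898.9179
  5       687.50       432.7525     2,163.7624
  6       687.50       394.4872     2,366.9233
  7    25,687.50    13,436.1686    94,053.1805
  Σ                 16,456.9190   103,814.4154
P = 16,456.9190; D_Mac = 6.30825 yrs; D_mod = 6.30825/(1+0.097) = 5.75046 yrs.
ΔP/P ≈ -D_mod · Δy = -5.75046 × (-0.013) = +0.074756 = +7.4756%.

+7.48%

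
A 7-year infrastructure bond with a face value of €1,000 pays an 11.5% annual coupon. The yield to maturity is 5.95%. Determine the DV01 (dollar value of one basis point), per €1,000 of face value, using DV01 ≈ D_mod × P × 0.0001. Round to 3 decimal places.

€0.670

Periodic yield y = 0.0595.
  t   CF        PV=CF/(1+0.0595)^t    t·PV
  1       115.00       108.5418       108.5418
  2       115.00       102.4462       204.8924
  3       115.00        96.6930       290.0789
  4       115.00        91.2628       365.0514
  5       115.00        86.1377       430.6883
  6       115.00        81.3003       487.8017
  7     1,115.00       743.9918     5,207.9425
  Σ                  1,310.3735     7,094.9970
P = 1,310.3735; D_Mac = 5.41448 yrs; D_mod = 5.11041 yrs.
DV01 ≈ 5.11041 × 1,310.3735 × 0.0001 = 0.669655.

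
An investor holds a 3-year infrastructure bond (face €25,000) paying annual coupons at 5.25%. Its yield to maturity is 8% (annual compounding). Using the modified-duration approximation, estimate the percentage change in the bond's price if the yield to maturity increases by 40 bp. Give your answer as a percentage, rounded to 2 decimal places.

-1.05%

Periodic yield y = 0.08. Modified duration first:
  t   CF        PV=CF/(1+0.08)^t    t·PV
  1     1,312.50     1,215.2778     1,215.2778
  2     1,312.50     1,125.2572     2,250.5144
  3    26,312.50    20,887.7108    62,663.1325
  Σ                 23,228.2458    66,128.9247
P = 23,228.2458; D_Mac = 2.84692 yrs; D_mod = 2.84692/(1+0.08) = 2.63604 yrs.
ΔP/P ≈ -D_mod · Δy = -2.63604 × (+0.004) = -0.010544 = -1.0544%.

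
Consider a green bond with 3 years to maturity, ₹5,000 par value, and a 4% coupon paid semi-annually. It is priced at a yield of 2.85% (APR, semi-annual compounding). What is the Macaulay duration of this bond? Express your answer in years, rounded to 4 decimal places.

2.8595 years

Periodic yield y = 0.01425. Discount each cash flow and weight by its period:
  t   CF        PV=CF/(1+0.01425)^t    t·PV
  1       100.00        98.5950        98.5950
  2       100.00        97.2098       194.4196
  3       100.00        95.8440       287.5320
  4       100.00        94.4974       377.9897
  5       100.00        93.1697       465.8487
  6     5,100.00     4,684.8973    28,109.3840
  Σ                  5,164.2133    29,533.7690
Price P = Σ PV = 5,164.2133.
Macaulay duration = Σ(t·PV) / P = 29,533.7690 / 5,164.2133 = 5.71893 half-year periods.
In years: 5.71893 / 2 = 2.85946 years.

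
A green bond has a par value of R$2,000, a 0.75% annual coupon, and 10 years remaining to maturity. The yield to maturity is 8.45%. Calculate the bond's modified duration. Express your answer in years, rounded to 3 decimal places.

Periodic yield y = 0.0845. First find Macaulay duration:
  t   CF        PV=CF/(1+0.0845)^t    t·PV
  1        15.00        13.8313        13.8313
  2        15.00        12.7536        25.5072
  3        15.00        11.7599        35.2796
  4        15.00        10.8436        43.3744
  5        15.00         9.9987        49.9935
  6        15.00         9.2196        55.3178
  7        15.00         8.5013        59.5090
  8        15.00         7.8389        62.7112
  9        15.00         7.2281        65.0531
  10    2,015.00       895.3225     8,953.2248
  Σ                    987.2974     9,363.8017
P = 987.2974; Macaulay duration = 9,363.8017 / 987.2974 = 9.48428 years.
Modified duration = D_Mac / (1 + y) = 9.48428 / 1.0845 = 8.74530 years.

8.745 years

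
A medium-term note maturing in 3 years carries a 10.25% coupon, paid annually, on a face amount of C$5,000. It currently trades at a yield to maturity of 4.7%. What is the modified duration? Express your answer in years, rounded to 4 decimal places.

Periodic yield y = 0.047. First find Macaulay duration:
  t   CF        PV=CF/(1+0.047)^t    t·PV
  1       512.50       489.4938       489.4938
  2       512.50       467.5203       935.0407
  3     5,512.50     4,802.9554    14,408.8663
  Σ                  5,759.9696    15,833.4008
P = 5,759.9696; Macaulay duration = 15,833.4008 / 5,759.9696 = 2.74887 years.
Modified duration = D_Mac / (1 + y) = 2.74887 / 1.047 = 2.62547 years.

2.6255 years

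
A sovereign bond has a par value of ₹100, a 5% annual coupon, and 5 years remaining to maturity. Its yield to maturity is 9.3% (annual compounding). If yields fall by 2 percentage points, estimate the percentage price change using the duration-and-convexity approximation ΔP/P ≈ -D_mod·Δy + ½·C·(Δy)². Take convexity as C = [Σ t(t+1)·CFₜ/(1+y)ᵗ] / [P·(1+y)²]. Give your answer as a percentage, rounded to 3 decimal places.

+8.663%

With y = 0.093:
  t   CF        PV=CF/(1+0.093)^t    t·PV        t(t+1)·PV
  1         5.00         4.5746         4.5746           9.1491
  2         5.00         4.1853         8.3707          25.1120
  3         5.00         3.8292        11.4876          45.9506
  4         5.00         3.5034        14.0136          70.0679
  5       105.00        67.3114       336.5569       2,019.3414
  Σ                     83.4039       375.0033       2,169.6210
P = 83.4039; D_Mac = 4.49623 yrs; D_mod = 4.11366 yrs; C = 21.77496.
Duration effect: -4.11366 × (-0.02) = +0.082273
Convexity effect: 0.5 × 21.77496 × (-0.02)² = +0.0043550
ΔP/P ≈ +0.082273 + 0.0043550 = +0.086628 = +8.6628%.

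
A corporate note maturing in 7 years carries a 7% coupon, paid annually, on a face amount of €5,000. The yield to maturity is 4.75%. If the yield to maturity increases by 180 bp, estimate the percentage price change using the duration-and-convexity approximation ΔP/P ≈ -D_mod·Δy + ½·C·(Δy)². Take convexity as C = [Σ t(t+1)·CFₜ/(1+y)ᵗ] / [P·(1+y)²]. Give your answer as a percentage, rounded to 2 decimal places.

With y = 0.0475:
  t   CF        PV=CF/(1+0.0475)^t    t·PV        t(t+1)·PV
  1       350.00       334.1289       334.1289         668.2578
  2       350.00       318.9774       637.9549       1,913.8647
  3       350.00       304.5131       913.5392       3,654.1569
  4       350.00       290.7046     1,162.8184       5,814.0922
  5       350.00       277.5223     1,387.6115       8,325.6690
  6       350.00       264.9378     1,589.6265      11,127.3858
  7     5,350.00     3,866.1221    27,062.8544     216,502.8350
  Σ                  5,656.9061    33,088.5339     248,006.2613
P = 5,656.9061; D_Mac = 5.84923 yrs; D_mod = 5.58399 yrs; C = 39.95541.
Duration effect: -5.58399 × (+0.018) = -0.100512
Convexity effect: 0.5 × 39.95541 × (0.018)² = +0.0064728
ΔP/P ≈ -0.100512 + 0.0064728 = -0.094039 = -9.4039%.

-9.40%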